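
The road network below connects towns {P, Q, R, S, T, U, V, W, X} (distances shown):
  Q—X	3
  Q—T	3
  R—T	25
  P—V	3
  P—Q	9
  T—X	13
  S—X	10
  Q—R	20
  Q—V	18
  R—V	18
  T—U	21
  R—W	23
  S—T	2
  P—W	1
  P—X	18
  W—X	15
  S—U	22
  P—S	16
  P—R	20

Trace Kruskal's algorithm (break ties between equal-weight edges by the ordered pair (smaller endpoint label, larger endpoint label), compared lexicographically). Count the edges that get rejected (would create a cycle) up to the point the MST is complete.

8

Sort edges by weight, then run Kruskal:
P—W (1): add — endpoints in different components.
S—T (2): add — endpoints in different components.
P—V (3): add — endpoints in different components.
Q—T (3): add — endpoints in different components.
Q—X (3): add — endpoints in different components.
P—Q (9): add — endpoints in different components.
S—X (10): skip — S and X already connected.
T—X (13): skip — X and T already connected.
W—X (15): skip — X and W already connected.
P—S (16): skip — S and P already connected.
P—X (18): skip — X and P already connected.
Q—V (18): skip — V and Q already connected.
R—V (18): add — endpoints in different components.
P—R (20): skip — R and P already connected.
Q—R (20): skip — Q and R already connected.
T—U (21): add — endpoints in different components.
Edges rejected before the tree was complete: 8.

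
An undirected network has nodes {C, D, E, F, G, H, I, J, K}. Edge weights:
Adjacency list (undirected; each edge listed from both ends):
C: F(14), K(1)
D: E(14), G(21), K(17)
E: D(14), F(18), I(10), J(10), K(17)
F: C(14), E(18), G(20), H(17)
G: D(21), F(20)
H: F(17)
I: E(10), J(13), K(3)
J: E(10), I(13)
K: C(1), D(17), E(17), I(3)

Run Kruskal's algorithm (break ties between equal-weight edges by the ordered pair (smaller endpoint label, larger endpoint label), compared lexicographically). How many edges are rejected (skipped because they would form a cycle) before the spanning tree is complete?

4

Kruskal's algorithm — process edges by increasing weight (ties by edge label):
C-K (1): add — endpoints in different components.
I-K (3): add — endpoints in different components.
E-I (10): add — endpoints in different components.
E-J (10): add — endpoints in different components.
I-J (13): skip — I and J already connected.
C-F (14): add — endpoints in different components.
D-E (14): add — endpoints in different components.
D-K (17): skip — D and K already connected.
E-K (17): skip — E and K already connected.
F-H (17): add — endpoints in different components.
E-F (18): skip — E and F already connected.
F-G (20): add — endpoints in different components.
Edges rejected before the tree was complete: 4.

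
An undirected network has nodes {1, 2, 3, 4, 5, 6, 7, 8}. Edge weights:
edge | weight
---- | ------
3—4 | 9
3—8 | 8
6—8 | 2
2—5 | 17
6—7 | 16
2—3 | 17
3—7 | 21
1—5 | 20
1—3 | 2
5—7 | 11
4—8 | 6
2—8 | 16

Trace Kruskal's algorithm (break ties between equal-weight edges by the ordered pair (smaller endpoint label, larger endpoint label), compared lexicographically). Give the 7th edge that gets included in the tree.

6-7

Kruskal's algorithm — process edges by increasing weight (ties by edge label):
1—3 (2): add — endpoints in different components.
6—8 (2): add — endpoints in different components.
4—8 (6): add — endpoints in different components.
3—8 (8): add — endpoints in different components.
3—4 (9): skip — 3 and 4 already connected.
5—7 (11): add — endpoints in different components.
2—8 (16): add — endpoints in different components.
6—7 (16): add — endpoints in different components.
The 7th edge added is 6—7.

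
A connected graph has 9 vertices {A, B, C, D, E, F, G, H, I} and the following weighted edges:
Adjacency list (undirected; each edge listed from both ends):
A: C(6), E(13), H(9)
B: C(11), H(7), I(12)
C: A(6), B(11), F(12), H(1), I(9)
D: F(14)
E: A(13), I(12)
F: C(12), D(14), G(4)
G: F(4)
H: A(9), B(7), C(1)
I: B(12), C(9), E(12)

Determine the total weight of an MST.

65

Prim's algorithm from A:
Step 1: cheapest edge leaving the tree is A C (6); add C.
Step 2: cheapest edge leaving the tree is C H (1); add H.
Step 3: cheapest edge leaving the tree is B H (7); add B.
Step 4: cheapest edge leaving the tree is C I (9); add I.
Step 5: cheapest edge leaving the tree is E I (12); add E.
Step 6: cheapest edge leaving the tree is C F (12); add F.
Step 7: cheapest edge leaving the tree is F G (4); add G.
Step 8: cheapest edge leaving the tree is D F (14); add D.
MST edges: A C, C H, B H, C I, E I, C F, F G, D F; total weight 6+1+7+9+12+12+4+14 = 65.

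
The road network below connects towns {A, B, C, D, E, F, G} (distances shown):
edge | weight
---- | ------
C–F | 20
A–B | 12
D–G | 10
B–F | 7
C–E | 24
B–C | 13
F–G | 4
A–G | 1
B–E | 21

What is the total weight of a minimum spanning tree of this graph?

Grow the tree from G using Prim:
Step 1: frontier [A–G 1, F–G 4, D–G 10] → take A–G (1); add A.
Step 2: frontier [A–B 12, F–G 4, D–G 10] → take F–G (4); add F.
Step 3: frontier [A–B 12, B–F 7, C–F 20, D–G 10] → take B–F (7); add B.
Step 4: frontier [B–C 13, B–E 21, C–F 20, D–G 10] → take D–G (10); add D.
Step 5: frontier [B–C 13, B–E 21, C–F 20] → take B–C (13); add C.
Step 6: frontier [B–E 21, C–E 24] → take B–E (21); add E.
MST edges: A–G, F–G, B–F, D–G, B–C, B–E; total weight 1+4+7+10+13+21 = 56.

56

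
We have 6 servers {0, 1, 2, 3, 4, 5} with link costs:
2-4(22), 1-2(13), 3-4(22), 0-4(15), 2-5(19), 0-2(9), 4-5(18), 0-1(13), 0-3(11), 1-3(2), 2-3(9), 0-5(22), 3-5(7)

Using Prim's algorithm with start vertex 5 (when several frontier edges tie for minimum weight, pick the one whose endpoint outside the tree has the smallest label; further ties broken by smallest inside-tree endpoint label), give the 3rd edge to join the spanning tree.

2-3

Prim's algorithm from 5:
Step 1: frontier [3-5 7, 4-5 18, 2-5 19, 0-5 22] → take 3-5 (7); add 3.
Step 2: frontier [1-3 2, 2-3 9, 0-3 11, 3-4 22, 4-5 18, 2-5 19, 0-5 22] → take 1-3 (2); add 1.
Step 3: frontier [0-1 13, 1-2 13, 2-3 9, 0-3 11, 3-4 22, 4-5 18, 2-5 19, 0-5 22] → take 2-3 (9); add 2.
Step 4: frontier [0-1 13, 0-2 9, 2-4 22, 0-3 11, 3-4 22, 4-5 18, 0-5 22] → take 0-2 (9); add 0.
Step 5: frontier [0-4 15, 2-4 22, 3-4 22, 4-5 18] → take 0-4 (15); add 4.
The 3rd edge added is 2-3.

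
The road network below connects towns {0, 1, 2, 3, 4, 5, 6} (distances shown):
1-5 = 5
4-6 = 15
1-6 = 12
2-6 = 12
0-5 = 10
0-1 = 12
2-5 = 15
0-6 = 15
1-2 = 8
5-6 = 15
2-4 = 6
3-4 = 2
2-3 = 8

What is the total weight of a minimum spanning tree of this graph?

Kruskal: consider edges lightest-first.
3-4 (2): add — endpoints in different components.
1-5 (5): add — endpoints in different components.
2-4 (6): add — endpoints in different components.
1-2 (8): add — endpoints in different components.
2-3 (8): skip — 2 and 3 already connected.
0-5 (10): add — endpoints in different components.
0-1 (12): skip — 0 and 1 already connected.
1-6 (12): add — endpoints in different components.
MST edges: 3-4, 1-5, 2-4, 1-2, 0-5, 1-6; total weight 2+5+6+8+10+12 = 43.

43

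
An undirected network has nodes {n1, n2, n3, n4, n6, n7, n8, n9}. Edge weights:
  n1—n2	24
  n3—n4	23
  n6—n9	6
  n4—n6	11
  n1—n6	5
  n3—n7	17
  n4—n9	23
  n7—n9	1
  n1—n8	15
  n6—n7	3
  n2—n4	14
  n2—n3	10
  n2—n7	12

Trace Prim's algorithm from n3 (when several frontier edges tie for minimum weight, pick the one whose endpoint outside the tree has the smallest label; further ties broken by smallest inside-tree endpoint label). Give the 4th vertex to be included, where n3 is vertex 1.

Prim, starting at n3.
Step 1: cheapest edge leaving the tree is n2—n3 (10); add n2.
Step 2: cheapest edge leaving the tree is n2—n7 (12); add n7.
Step 3: cheapest edge leaving the tree is n7—n9 (1); add n9.
Step 4: cheapest edge leaving the tree is n6—n7 (3); add n6.
Step 5: cheapest edge leaving the tree is n1—n6 (5); add n1.
Step 6: cheapest edge leaving the tree is n4—n6 (11); add n4.
Step 7: cheapest edge leaving the tree is n1—n8 (15); add n8.
Vertex order: n3, n2, n7, n9, n6, n1, n4, n8. The 4th vertex is n9.

n9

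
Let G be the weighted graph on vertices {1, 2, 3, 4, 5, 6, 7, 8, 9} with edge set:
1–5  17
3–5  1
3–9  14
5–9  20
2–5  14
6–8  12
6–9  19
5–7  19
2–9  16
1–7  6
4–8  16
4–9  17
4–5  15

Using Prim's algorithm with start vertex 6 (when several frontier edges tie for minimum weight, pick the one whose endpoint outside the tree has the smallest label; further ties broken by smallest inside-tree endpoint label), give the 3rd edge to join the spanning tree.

4-5

Grow the tree from 6 using Prim:
Step 1: frontier [6–8 12, 6–9 19] → take 6–8 (12); add 8.
Step 2: frontier [6–9 19, 4–8 16] → take 4–8 (16); add 4.
Step 3: frontier [4–5 15, 4–9 17, 6–9 19] → take 4–5 (15); add 5.
Step 4: frontier [4–9 17, 3–5 1, 2–5 14, 1–5 17, 5–7 19, 5–9 20, 6–9 19] → take 3–5 (1); add 3.
Step 5: frontier [3–9 14, 4–9 17, 2–5 14, 1–5 17, 5–7 19, 5–9 20, 6–9 19] → take 2–5 (14); add 2.
Step 6: frontier [2–9 16, 3–9 14, 4–9 17, 1–5 17, 5–7 19, 5–9 20, 6–9 19] → take 3–9 (14); add 9.
Step 7: frontier [1–5 17, 5–7 19] → take 1–5 (17); add 1.
Step 8: frontier [1–7 6, 5–7 19] → take 1–7 (6); add 7.
The 3rd edge added is 4–5.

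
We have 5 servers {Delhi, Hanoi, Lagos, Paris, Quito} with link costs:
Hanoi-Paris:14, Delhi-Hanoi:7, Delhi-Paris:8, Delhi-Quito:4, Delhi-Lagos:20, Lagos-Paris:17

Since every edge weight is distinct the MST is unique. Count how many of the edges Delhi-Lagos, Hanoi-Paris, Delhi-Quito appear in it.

Sort edges by weight, then run Kruskal:
Delhi-Quito (4): add — endpoints in different components.
Delhi-Hanoi (7): add — endpoints in different components.
Delhi-Paris (8): add — endpoints in different components.
Hanoi-Paris (14): skip — Hanoi and Paris already connected.
Lagos-Paris (17): add — endpoints in different components.
MST edge set: {Delhi-Quito, Delhi-Hanoi, Delhi-Paris, Lagos-Paris}.
Of the listed edges, {Delhi-Quito} are in the MST → 1.

1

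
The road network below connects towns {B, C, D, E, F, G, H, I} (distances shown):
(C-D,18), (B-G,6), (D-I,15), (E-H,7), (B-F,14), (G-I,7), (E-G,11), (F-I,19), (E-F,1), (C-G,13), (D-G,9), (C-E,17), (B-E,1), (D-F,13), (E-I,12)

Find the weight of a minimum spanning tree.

Kruskal: consider edges lightest-first.
B-E (1): add — endpoints in different components.
E-F (1): add — endpoints in different components.
B-G (6): add — endpoints in different components.
E-H (7): add — endpoints in different components.
G-I (7): add — endpoints in different components.
D-G (9): add — endpoints in different components.
E-G (11): skip — E and G already connected.
E-I (12): skip — E and I already connected.
C-G (13): add — endpoints in different components.
MST edges: B-E, E-F, B-G, E-H, G-I, D-G, C-G; total weight 1+1+6+7+7+9+13 = 44.

44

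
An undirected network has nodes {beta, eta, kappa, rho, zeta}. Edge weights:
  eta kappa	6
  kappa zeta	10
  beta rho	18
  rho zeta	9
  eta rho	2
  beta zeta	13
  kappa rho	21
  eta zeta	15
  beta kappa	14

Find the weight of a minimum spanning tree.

Sort edges by weight, then run Kruskal:
eta rho (2): add. Components now {kappa} {eta,rho} {beta} {zeta}
eta kappa (6): add. Components now {eta,kappa,rho} {beta} {zeta}
rho zeta (9): add. Components now {eta,kappa,rho,zeta} {beta}
kappa zeta (10): skip — kappa and zeta already connected.
beta zeta (13): add. Components now {beta,eta,kappa,rho,zeta}
MST edges: eta rho, eta kappa, rho zeta, beta zeta; total weight 2+6+9+13 = 30.

30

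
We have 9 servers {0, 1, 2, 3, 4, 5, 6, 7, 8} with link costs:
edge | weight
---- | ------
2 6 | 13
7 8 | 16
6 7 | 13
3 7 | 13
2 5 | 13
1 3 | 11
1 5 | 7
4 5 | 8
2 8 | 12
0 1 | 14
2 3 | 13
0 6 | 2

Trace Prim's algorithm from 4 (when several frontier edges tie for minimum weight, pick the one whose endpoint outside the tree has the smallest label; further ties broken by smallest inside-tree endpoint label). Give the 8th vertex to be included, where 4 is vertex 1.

0

Prim's algorithm from 4:
Step 1: frontier [4 5 8] → take 4 5 (8); add 5.
Step 2: frontier [1 5 7, 2 5 13] → take 1 5 (7); add 1.
Step 3: frontier [1 3 11, 0 1 14, 2 5 13] → take 1 3 (11); add 3.
Step 4: frontier [0 1 14, 2 3 13, 3 7 13, 2 5 13] → take 2 3 (13); add 2.
Step 5: frontier [0 1 14, 2 8 12, 2 6 13, 3 7 13] → take 2 8 (12); add 8.
Step 6: frontier [0 1 14, 2 6 13, 3 7 13, 7 8 16] → take 2 6 (13); add 6.
Step 7: frontier [0 1 14, 3 7 13, 0 6 2, 6 7 13, 7 8 16] → take 0 6 (2); add 0.
Step 8: frontier [3 7 13, 6 7 13, 7 8 16] → take 3 7 (13); add 7.
Vertex order: 4, 5, 1, 3, 2, 8, 6, 0, 7. The 8th vertex is 0.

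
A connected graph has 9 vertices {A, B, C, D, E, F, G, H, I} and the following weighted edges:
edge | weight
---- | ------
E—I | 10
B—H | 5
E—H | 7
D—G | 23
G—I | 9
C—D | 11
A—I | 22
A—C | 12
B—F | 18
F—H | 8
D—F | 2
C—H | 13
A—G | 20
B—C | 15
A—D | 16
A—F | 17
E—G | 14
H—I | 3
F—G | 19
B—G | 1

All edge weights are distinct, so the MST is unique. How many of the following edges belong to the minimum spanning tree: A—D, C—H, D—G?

0

Kruskal: consider edges lightest-first.
B—G (1): add — endpoints in different components.
D—F (2): add — endpoints in different components.
H—I (3): add — endpoints in different components.
B—H (5): add — endpoints in different components.
E—H (7): add — endpoints in different components.
F—H (8): add — endpoints in different components.
G—I (9): skip — G and I already connected.
E—I (10): skip — E and I already connected.
C—D (11): add — endpoints in different components.
A—C (12): add — endpoints in different components.
MST edge set: {B—G, D—F, H—I, B—H, E—H, F—H, C—D, A—C}.
Of the listed edges, {} are in the MST → 0.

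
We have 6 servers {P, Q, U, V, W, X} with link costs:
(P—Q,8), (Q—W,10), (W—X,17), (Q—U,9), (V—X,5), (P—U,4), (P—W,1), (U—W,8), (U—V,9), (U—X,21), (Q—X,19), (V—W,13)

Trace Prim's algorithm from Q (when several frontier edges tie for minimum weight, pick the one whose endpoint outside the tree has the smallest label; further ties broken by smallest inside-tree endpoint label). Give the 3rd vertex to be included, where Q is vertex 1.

Grow the tree from Q using Prim:
Step 1: frontier [P—Q 8, Q—U 9, Q—W 10, Q—X 19] → take P—Q (8); add P.
Step 2: frontier [P—W 1, P—U 4, Q—U 9, Q—W 10, Q—X 19] → take P—W (1); add W.
Step 3: frontier [P—U 4, Q—U 9, Q—X 19, U—W 8, V—W 13, W—X 17] → take P—U (4); add U.
Step 4: frontier [Q—X 19, U—V 9, U—X 21, V—W 13, W—X 17] → take U—V (9); add V.
Step 5: frontier [Q—X 19, U—X 21, V—X 5, W—X 17] → take V—X (5); add X.
Vertex order: Q, P, W, U, V, X. The 3rd vertex is W.

W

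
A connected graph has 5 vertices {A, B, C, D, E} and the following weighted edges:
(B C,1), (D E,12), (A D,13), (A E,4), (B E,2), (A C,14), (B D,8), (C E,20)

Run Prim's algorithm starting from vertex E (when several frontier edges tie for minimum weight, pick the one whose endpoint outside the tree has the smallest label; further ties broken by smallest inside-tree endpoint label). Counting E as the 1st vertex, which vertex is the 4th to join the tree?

Prim, starting at E.
Step 1: frontier [B E 2, A E 4, D E 12, C E 20] → take B E (2); add B.
Step 2: frontier [B C 1, B D 8, A E 4, D E 12, C E 20] → take B C (1); add C.
Step 3: frontier [B D 8, A C 14, A E 4, D E 12] → take A E (4); add A.
Step 4: frontier [A D 13, B D 8, D E 12] → take B D (8); add D.
Vertex order: E, B, C, A, D. The 4th vertex is A.

A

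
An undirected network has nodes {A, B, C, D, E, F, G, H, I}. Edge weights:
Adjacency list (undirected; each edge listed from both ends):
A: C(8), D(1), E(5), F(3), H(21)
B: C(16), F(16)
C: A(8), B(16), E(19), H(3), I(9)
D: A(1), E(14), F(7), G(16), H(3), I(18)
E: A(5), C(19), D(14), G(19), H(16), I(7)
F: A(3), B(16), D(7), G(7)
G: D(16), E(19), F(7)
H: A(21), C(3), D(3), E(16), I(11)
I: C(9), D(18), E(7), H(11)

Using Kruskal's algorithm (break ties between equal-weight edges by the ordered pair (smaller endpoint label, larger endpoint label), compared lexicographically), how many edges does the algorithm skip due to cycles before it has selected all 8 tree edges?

5

Sort edges by weight, then run Kruskal:
A-D (1): add — endpoints in different components.
A-F (3): add — endpoints in different components.
C-H (3): add — endpoints in different components.
D-H (3): add — endpoints in different components.
A-E (5): add — endpoints in different components.
D-F (7): skip — D and F already connected.
E-I (7): add — endpoints in different components.
F-G (7): add — endpoints in different components.
A-C (8): skip — A and C already connected.
C-I (9): skip — C and I already connected.
H-I (11): skip — H and I already connected.
D-E (14): skip — D and E already connected.
B-C (16): add — endpoints in different components.
Edges rejected before the tree was complete: 5.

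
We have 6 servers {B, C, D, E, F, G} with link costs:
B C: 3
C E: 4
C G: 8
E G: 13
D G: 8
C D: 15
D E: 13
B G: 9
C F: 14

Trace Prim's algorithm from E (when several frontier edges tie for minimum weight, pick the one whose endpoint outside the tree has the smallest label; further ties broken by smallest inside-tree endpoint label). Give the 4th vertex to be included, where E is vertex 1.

Grow the tree from E using Prim:
Step 1: cheapest edge leaving the tree is C E (4); add C.
Step 2: cheapest edge leaving the tree is B C (3); add B.
Step 3: cheapest edge leaving the tree is C G (8); add G.
Step 4: cheapest edge leaving the tree is D G (8); add D.
Step 5: cheapest edge leaving the tree is C F (14); add F.
Vertex order: E, C, B, G, D, F. The 4th vertex is G.

G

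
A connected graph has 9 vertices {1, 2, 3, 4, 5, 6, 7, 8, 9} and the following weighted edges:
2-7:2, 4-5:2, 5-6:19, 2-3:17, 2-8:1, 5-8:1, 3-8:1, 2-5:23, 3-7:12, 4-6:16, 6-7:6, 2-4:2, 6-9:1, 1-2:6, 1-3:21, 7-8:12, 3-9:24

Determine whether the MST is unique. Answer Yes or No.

No

Kruskal: consider edges lightest-first.
2-8 (1): add — endpoints in different components.
3-8 (1): add — endpoints in different components.
5-8 (1): add — endpoints in different components.
6-9 (1): add — endpoints in different components.
2-4 (2): add — endpoints in different components.
2-7 (2): add — endpoints in different components.
4-5 (2): skip — 4 and 5 already connected.
1-2 (6): add — endpoints in different components.
6-7 (6): add — endpoints in different components.
Non-tree edge 4-5 has weight 2, equal to the heaviest edge on its tree cycle — swapping gives another MST of the same weight. Not unique.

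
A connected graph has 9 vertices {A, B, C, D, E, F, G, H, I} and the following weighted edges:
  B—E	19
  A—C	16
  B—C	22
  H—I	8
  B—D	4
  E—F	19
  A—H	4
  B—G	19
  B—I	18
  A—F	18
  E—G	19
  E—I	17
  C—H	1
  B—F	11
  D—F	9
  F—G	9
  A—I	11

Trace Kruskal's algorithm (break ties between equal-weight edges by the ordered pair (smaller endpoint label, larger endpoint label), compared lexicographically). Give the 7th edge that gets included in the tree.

E-I

Kruskal: consider edges lightest-first.
C—H (1): add — endpoints in different components.
A—H (4): add — endpoints in different components.
B—D (4): add — endpoints in different components.
H—I (8): add — endpoints in different components.
D—F (9): add — endpoints in different components.
F—G (9): add — endpoints in different components.
A—I (11): skip — A and I already connected.
B—F (11): skip — B and F already connected.
A—C (16): skip — A and C already connected.
E—I (17): add — endpoints in different components.
A—F (18): add — endpoints in different components.
The 7th edge added is E—I.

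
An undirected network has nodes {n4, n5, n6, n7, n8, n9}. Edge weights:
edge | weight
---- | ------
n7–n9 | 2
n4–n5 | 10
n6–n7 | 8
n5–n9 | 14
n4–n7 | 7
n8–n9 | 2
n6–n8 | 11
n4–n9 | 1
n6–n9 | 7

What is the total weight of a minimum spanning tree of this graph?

22

Kruskal's algorithm — process edges by increasing weight (ties by edge label):
n4–n9 (1): add. Components now {n4,n9} {n8} {n6} {n5} {n7}
n7–n9 (2): add. Components now {n4,n7,n9} {n8} {n6} {n5}
n8–n9 (2): add. Components now {n4,n7,n8,n9} {n6} {n5}
n4–n7 (7): skip — n4 and n7 already connected.
n6–n9 (7): add. Components now {n4,n6,n7,n8,n9} {n5}
n6–n7 (8): skip — n6 and n7 already connected.
n4–n5 (10): add. Components now {n4,n5,n6,n7,n8,n9}
MST edges: n4–n9, n7–n9, n8–n9, n6–n9, n4–n5; total weight 1+2+2+7+10 = 22.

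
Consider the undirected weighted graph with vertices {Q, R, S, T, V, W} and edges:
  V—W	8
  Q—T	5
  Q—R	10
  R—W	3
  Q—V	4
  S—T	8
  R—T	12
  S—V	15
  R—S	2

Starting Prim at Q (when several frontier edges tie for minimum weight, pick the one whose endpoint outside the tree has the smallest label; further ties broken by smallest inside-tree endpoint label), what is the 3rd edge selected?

S-T

Prim's algorithm from Q:
Step 1: frontier [Q—V 4, Q—T 5, Q—R 10] → take Q—V (4); add V.
Step 2: frontier [Q—T 5, Q—R 10, V—W 8, S—V 15] → take Q—T (5); add T.
Step 3: frontier [Q—R 10, S—T 8, R—T 12, V—W 8, S—V 15] → take S—T (8); add S.
Step 4: frontier [Q—R 10, R—S 2, R—T 12, V—W 8] → take R—S (2); add R.
Step 5: frontier [R—W 3, V—W 8] → take R—W (3); add W.
The 3rd edge added is S—T.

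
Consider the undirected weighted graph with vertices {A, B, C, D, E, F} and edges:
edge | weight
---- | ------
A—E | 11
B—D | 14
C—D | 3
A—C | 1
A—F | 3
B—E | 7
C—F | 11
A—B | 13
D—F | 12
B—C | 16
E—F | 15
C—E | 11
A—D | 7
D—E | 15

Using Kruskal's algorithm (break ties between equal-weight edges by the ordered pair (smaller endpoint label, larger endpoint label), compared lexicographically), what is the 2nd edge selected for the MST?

Sort edges by weight, then run Kruskal:
A—C (1): add. Components now {A,C} {B} {D} {E} {F}
A—F (3): add. Components now {A,C,F} {B} {D} {E}
C—D (3): add. Components now {A,C,D,F} {B} {E}
A—D (7): skip — A and D already connected.
B—E (7): add. Components now {A,C,D,F} {B,E}
A—E (11): add. Components now {A,B,C,D,E,F}
The 2nd edge added is A—F.

A-F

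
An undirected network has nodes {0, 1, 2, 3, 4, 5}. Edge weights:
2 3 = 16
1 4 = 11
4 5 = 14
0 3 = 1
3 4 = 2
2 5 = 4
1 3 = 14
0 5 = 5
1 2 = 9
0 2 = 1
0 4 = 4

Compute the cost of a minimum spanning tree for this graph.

17

Grow the tree from 2 using Prim:
Step 1: cheapest edge leaving the tree is 0 2 (1); add 0.
Step 2: cheapest edge leaving the tree is 0 3 (1); add 3.
Step 3: cheapest edge leaving the tree is 3 4 (2); add 4.
Step 4: cheapest edge leaving the tree is 2 5 (4); add 5.
Step 5: cheapest edge leaving the tree is 1 2 (9); add 1.
MST edges: 0 2, 0 3, 3 4, 2 5, 1 2; total weight 1+1+2+4+9 = 17.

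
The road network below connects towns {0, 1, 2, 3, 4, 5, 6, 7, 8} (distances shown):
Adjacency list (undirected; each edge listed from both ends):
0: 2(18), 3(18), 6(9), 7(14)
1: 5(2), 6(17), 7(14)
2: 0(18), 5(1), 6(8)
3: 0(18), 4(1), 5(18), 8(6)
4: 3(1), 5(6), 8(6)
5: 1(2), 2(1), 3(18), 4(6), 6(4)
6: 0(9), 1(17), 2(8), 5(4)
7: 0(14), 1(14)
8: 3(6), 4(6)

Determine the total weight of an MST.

Prim, starting at 7.
Step 1: cheapest edge leaving the tree is 0–7 (14); add 0.
Step 2: cheapest edge leaving the tree is 0–6 (9); add 6.
Step 3: cheapest edge leaving the tree is 5–6 (4); add 5.
Step 4: cheapest edge leaving the tree is 2–5 (1); add 2.
Step 5: cheapest edge leaving the tree is 1–5 (2); add 1.
Step 6: cheapest edge leaving the tree is 4–5 (6); add 4.
Step 7: cheapest edge leaving the tree is 3–4 (1); add 3.
Step 8: cheapest edge leaving the tree is 3–8 (6); add 8.
MST edges: 0–7, 0–6, 5–6, 2–5, 1–5, 4–5, 3–4, 3–8; total weight 14+9+4+1+2+6+1+6 = 43.

43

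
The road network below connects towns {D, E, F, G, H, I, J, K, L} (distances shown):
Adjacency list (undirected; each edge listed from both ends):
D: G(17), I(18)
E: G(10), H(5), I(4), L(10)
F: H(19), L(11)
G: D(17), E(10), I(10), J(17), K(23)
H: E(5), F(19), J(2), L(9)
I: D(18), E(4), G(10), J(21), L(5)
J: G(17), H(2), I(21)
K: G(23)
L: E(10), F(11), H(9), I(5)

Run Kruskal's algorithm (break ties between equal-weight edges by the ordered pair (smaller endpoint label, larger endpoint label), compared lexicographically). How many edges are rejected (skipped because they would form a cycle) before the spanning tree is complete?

Sort edges by weight, then run Kruskal:
H–J (2): add — endpoints in different components.
E–I (4): add — endpoints in different components.
E–H (5): add — endpoints in different components.
I–L (5): add — endpoints in different components.
H–L (9): skip — H and L already connected.
E–G (10): add — endpoints in different components.
E–L (10): skip — E and L already connected.
G–I (10): skip — G and I already connected.
F–L (11): add — endpoints in different components.
D–G (17): add — endpoints in different components.
G–J (17): skip — G and J already connected.
D–I (18): skip — D and I already connected.
F–H (19): skip — F and H already connected.
I–J (21): skip — I and J already connected.
G–K (23): add — endpoints in different components.
Edges rejected before the tree was complete: 7.

7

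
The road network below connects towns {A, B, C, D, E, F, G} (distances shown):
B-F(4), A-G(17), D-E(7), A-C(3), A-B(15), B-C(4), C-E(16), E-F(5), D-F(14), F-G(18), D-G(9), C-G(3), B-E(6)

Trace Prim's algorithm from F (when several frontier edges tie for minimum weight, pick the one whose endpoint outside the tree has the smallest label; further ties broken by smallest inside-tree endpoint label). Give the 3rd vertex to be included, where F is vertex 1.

Grow the tree from F using Prim:
Step 1: frontier [B-F 4, E-F 5, D-F 14, F-G 18] → take B-F (4); add B.
Step 2: frontier [B-C 4, B-E 6, A-B 15, E-F 5, D-F 14, F-G 18] → take B-C (4); add C.
Step 3: frontier [B-E 6, A-B 15, A-C 3, C-G 3, C-E 16, E-F 5, D-F 14, F-G 18] → take A-C (3); add A.
Step 4: frontier [A-G 17, B-E 6, C-G 3, C-E 16, E-F 5, D-F 14, F-G 18] → take C-G (3); add G.
Step 5: frontier [B-E 6, C-E 16, E-F 5, D-F 14, D-G 9] → take E-F (5); add E.
Step 6: frontier [D-E 7, D-F 14, D-G 9] → take D-E (7); add D.
Vertex order: F, B, C, A, G, E, D. The 3rd vertex is C.

C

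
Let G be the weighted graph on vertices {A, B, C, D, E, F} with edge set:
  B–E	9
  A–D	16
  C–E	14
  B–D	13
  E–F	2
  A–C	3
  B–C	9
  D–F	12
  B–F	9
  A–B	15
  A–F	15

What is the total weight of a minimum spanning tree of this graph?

Prim, starting at E.
Step 1: frontier [E–F 2, B–E 9, C–E 14] → take E–F (2); add F.
Step 2: frontier [B–E 9, C–E 14, B–F 9, D–F 12, A–F 15] → take B–E (9); add B.
Step 3: frontier [B–C 9, B–D 13, A–B 15, C–E 14, D–F 12, A–F 15] → take B–C (9); add C.
Step 4: frontier [B–D 13, A–B 15, A–C 3, D–F 12, A–F 15] → take A–C (3); add A.
Step 5: frontier [A–D 16, B–D 13, D–F 12] → take D–F (12); add D.
MST edges: E–F, B–E, B–C, A–C, D–F; total weight 2+9+9+3+12 = 35.

35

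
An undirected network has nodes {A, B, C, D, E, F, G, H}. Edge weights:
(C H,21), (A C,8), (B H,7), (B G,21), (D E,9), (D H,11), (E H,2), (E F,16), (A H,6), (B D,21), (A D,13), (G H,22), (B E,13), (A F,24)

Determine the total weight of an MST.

Sort edges by weight, then run Kruskal:
E H (2): add — endpoints in different components.
A H (6): add — endpoints in different components.
B H (7): add — endpoints in different components.
A C (8): add — endpoints in different components.
D E (9): add — endpoints in different components.
D H (11): skip — D and H already connected.
A D (13): skip — A and D already connected.
B E (13): skip — B and E already connected.
E F (16): add — endpoints in different components.
B D (21): skip — B and D already connected.
B G (21): add — endpoints in different components.
MST edges: E H, A H, B H, A C, D E, E F, B G; total weight 2+6+7+8+9+16+21 = 69.

69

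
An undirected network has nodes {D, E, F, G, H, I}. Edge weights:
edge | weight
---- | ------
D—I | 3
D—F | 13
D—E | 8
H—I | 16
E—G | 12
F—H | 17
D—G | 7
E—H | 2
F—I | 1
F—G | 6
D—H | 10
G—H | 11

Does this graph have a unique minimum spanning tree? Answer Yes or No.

Sort edges by weight, then run Kruskal:
F—I (1): add — endpoints in different components.
E—H (2): add — endpoints in different components.
D—I (3): add — endpoints in different components.
F—G (6): add — endpoints in different components.
D—G (7): skip — D and G already connected.
D—E (8): add — endpoints in different components.
Every non-tree edge has weight strictly greater than the heaviest edge on the tree path between its endpoints, so the MST is unique.

Yes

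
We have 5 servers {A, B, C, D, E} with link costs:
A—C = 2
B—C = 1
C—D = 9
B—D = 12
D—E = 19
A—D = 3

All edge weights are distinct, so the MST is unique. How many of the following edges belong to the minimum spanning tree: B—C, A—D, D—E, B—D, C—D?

Sort edges by weight, then run Kruskal:
B—C (1): add. Components now {A} {B,C} {D} {E}
A—C (2): add. Components now {A,B,C} {D} {E}
A—D (3): add. Components now {A,B,C,D} {E}
C—D (9): skip — C and D already connected.
B—D (12): skip — B and D already connected.
D—E (19): add. Components now {A,B,C,D,E}
MST edge set: {B—C, A—C, A—D, D—E}.
Of the listed edges, {B—C, A—D, D—E} are in the MST → 3.

3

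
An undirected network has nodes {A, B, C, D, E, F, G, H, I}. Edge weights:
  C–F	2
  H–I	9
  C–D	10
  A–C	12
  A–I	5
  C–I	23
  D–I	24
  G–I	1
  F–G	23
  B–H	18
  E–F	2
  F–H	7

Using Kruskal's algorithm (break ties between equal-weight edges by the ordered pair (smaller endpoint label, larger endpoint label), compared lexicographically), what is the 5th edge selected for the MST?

Sort edges by weight, then run Kruskal:
G–I (1): add — endpoints in different components.
C–F (2): add — endpoints in different components.
E–F (2): add — endpoints in different components.
A–I (5): add — endpoints in different components.
F–H (7): add — endpoints in different components.
H–I (9): add — endpoints in different components.
C–D (10): add — endpoints in different components.
A–C (12): skip — A and C already connected.
B–H (18): add — endpoints in different components.
The 5th edge added is F–H.

F-H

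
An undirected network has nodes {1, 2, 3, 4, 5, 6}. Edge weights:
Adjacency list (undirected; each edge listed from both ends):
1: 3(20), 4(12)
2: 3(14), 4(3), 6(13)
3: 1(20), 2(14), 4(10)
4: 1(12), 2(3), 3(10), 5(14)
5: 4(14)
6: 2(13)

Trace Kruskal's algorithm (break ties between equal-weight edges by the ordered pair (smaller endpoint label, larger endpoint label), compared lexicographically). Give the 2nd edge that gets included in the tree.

3-4

Sort edges by weight, then run Kruskal:
2-4 (3): add — endpoints in different components.
3-4 (10): add — endpoints in different components.
1-4 (12): add — endpoints in different components.
2-6 (13): add — endpoints in different components.
2-3 (14): skip — 2 and 3 already connected.
4-5 (14): add — endpoints in different components.
The 2nd edge added is 3-4.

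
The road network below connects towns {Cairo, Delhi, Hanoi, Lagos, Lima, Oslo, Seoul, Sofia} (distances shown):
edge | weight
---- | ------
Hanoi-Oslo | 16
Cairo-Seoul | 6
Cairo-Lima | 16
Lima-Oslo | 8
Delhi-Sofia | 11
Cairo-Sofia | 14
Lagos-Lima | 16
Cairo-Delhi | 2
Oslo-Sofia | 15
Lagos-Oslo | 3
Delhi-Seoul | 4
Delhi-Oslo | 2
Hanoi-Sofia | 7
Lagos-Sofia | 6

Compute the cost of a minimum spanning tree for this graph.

Prim, starting at Hanoi.
Step 1: frontier [Hanoi-Sofia 7, Hanoi-Oslo 16] → take Hanoi-Sofia (7); add Sofia.
Step 2: frontier [Hanoi-Oslo 16, Lagos-Sofia 6, Delhi-Sofia 11, Cairo-Sofia 14, Oslo-Sofia 15] → take Lagos-Sofia (6); add Lagos.
Step 3: frontier [Hanoi-Oslo 16, Lagos-Oslo 3, Lagos-Lima 16, Delhi-Sofia 11, Cairo-Sofia 14, Oslo-Sofia 15] → take Lagos-Oslo (3); add Oslo.
Step 4: frontier [Lagos-Lima 16, Delhi-Oslo 2, Lima-Oslo 8, Delhi-Sofia 11, Cairo-Sofia 14] → take Delhi-Oslo (2); add Delhi.
Step 5: frontier [Cairo-Delhi 2, Delhi-Seoul 4, Lagos-Lima 16, Lima-Oslo 8, Cairo-Sofia 14] → take Cairo-Delhi (2); add Cairo.
Step 6: frontier [Cairo-Seoul 6, Cairo-Lima 16, Delhi-Seoul 4, Lagos-Lima 16, Lima-Oslo 8] → take Delhi-Seoul (4); add Seoul.
Step 7: frontier [Cairo-Lima 16, Lagos-Lima 16, Lima-Oslo 8] → take Lima-Oslo (8); add Lima.
MST edges: Hanoi-Sofia, Lagos-Sofia, Lagos-Oslo, Delhi-Oslo, Cairo-Delhi, Delhi-Seoul, Lima-Oslo; total weight 7+6+3+2+2+4+8 = 32.

32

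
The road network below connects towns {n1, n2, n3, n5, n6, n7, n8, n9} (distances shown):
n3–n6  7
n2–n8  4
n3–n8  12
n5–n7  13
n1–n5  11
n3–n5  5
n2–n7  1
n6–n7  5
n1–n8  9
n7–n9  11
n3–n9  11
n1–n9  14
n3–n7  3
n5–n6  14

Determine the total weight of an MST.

38

Prim's algorithm from n3:
Step 1: frontier [n3–n7 3, n3–n5 5, n3–n6 7, n3–n9 11, n3–n8 12] → take n3–n7 (3); add n7.
Step 2: frontier [n3–n5 5, n3–n6 7, n3–n9 11, n3–n8 12, n2–n7 1, n6–n7 5, n7–n9 11, n5–n7 13] → take n2–n7 (1); add n2.
Step 3: frontier [n2–n8 4, n3–n5 5, n3–n6 7, n3–n9 11, n3–n8 12, n6–n7 5, n7–n9 11, n5–n7 13] → take n2–n8 (4); add n8.
Step 4: frontier [n3–n5 5, n3–n6 7, n3–n9 11, n6–n7 5, n7–n9 11, n5–n7 13, n1–n8 9] → take n3–n5 (5); add n5.
Step 5: frontier [n3–n6 7, n3–n9 11, n1–n5 11, n5–n6 14, n6–n7 5, n7–n9 11, n1–n8 9] → take n6–n7 (5); add n6.
Step 6: frontier [n3–n9 11, n1–n5 11, n7–n9 11, n1–n8 9] → take n1–n8 (9); add n1.
Step 7: frontier [n1–n9 14, n3–n9 11, n7–n9 11] → take n3–n9 (11); add n9.
MST edges: n3–n7, n2–n7, n2–n8, n3–n5, n6–n7, n1–n8, n3–n9; total weight 3+1+4+5+5+9+11 = 38.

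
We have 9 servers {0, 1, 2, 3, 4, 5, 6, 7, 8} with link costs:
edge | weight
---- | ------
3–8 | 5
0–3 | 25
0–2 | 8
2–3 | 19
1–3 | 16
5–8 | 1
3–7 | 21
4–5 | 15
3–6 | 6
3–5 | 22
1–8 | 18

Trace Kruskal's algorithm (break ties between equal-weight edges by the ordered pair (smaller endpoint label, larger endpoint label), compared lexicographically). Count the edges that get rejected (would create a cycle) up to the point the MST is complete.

Kruskal's algorithm — process edges by increasing weight (ties by edge label):
5–8 (1): add — endpoints in different components.
3–8 (5): add — endpoints in different components.
3–6 (6): add — endpoints in different components.
0–2 (8): add — endpoints in different components.
4–5 (15): add — endpoints in different components.
1–3 (16): add — endpoints in different components.
1–8 (18): skip — 1 and 8 already connected.
2–3 (19): add — endpoints in different components.
3–7 (21): add — endpoints in different components.
Edges rejected before the tree was complete: 1.

1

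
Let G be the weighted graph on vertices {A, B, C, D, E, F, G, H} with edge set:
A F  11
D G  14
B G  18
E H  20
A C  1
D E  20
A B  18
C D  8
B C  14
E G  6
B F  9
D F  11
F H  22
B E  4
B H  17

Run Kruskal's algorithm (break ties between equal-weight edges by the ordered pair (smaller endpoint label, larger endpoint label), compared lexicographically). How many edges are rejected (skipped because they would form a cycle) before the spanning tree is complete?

Kruskal: consider edges lightest-first.
A C (1): add — endpoints in different components.
B E (4): add — endpoints in different components.
E G (6): add — endpoints in different components.
C D (8): add — endpoints in different components.
B F (9): add — endpoints in different components.
A F (11): add — endpoints in different components.
D F (11): skip — D and F already connected.
B C (14): skip — B and C already connected.
D G (14): skip — D and G already connected.
B H (17): add — endpoints in different components.
Edges rejected before the tree was complete: 3.

3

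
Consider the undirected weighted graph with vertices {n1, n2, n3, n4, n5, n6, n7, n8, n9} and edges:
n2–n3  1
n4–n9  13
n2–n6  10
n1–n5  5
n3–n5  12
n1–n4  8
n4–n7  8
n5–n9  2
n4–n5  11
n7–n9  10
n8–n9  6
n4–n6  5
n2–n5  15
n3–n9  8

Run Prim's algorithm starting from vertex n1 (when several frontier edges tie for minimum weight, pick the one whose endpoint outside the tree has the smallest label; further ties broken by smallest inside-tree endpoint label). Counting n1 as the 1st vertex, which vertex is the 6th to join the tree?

n2

Prim's algorithm from n1:
Step 1: frontier [n1–n5 5, n1–n4 8] → take n1–n5 (5); add n5.
Step 2: frontier [n1–n4 8, n5–n9 2, n4–n5 11, n3–n5 12, n2–n5 15] → take n5–n9 (2); add n9.
Step 3: frontier [n1–n4 8, n4–n5 11, n3–n5 12, n2–n5 15, n8–n9 6, n3–n9 8, n7–n9 10, n4–n9 13] → take n8–n9 (6); add n8.
Step 4: frontier [n1–n4 8, n4–n5 11, n3–n5 12, n2–n5 15, n3–n9 8, n7–n9 10, n4–n9 13] → take n3–n9 (8); add n3.
Step 5: frontier [n1–n4 8, n2–n3 1, n4–n5 11, n2–n5 15, n7–n9 10, n4–n9 13] → take n2–n3 (1); add n2.
Step 6: frontier [n1–n4 8, n2–n6 10, n4–n5 11, n7–n9 10, n4–n9 13] → take n1–n4 (8); add n4.
Step 7: frontier [n2–n6 10, n4–n6 5, n4–n7 8, n7–n9 10] → take n4–n6 (5); add n6.
Step 8: frontier [n4–n7 8, n7–n9 10] → take n4–n7 (8); add n7.
Vertex order: n1, n5, n9, n8, n3, n2, n4, n6, n7. The 6th vertex is n2.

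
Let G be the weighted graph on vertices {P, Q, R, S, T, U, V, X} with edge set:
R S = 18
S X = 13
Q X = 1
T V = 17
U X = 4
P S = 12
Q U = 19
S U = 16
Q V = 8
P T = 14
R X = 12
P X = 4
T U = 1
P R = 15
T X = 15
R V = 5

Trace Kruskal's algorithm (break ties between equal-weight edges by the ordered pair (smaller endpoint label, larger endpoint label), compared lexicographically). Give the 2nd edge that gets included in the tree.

T-U

Sort edges by weight, then run Kruskal:
Q X (1): add — endpoints in different components.
T U (1): add — endpoints in different components.
P X (4): add — endpoints in different components.
U X (4): add — endpoints in different components.
R V (5): add — endpoints in different components.
Q V (8): add — endpoints in different components.
P S (12): add — endpoints in different components.
The 2nd edge added is T U.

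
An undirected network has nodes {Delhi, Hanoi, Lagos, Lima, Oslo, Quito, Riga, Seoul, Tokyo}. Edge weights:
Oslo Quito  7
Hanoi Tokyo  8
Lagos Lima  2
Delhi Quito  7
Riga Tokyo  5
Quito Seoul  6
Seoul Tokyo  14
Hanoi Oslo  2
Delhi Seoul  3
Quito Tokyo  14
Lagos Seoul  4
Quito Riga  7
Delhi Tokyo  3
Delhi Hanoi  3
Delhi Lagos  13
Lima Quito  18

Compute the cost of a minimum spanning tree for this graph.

Sort edges by weight, then run Kruskal:
Hanoi Oslo (2): add — endpoints in different components.
Lagos Lima (2): add — endpoints in different components.
Delhi Hanoi (3): add — endpoints in different components.
Delhi Seoul (3): add — endpoints in different components.
Delhi Tokyo (3): add — endpoints in different components.
Lagos Seoul (4): add — endpoints in different components.
Riga Tokyo (5): add — endpoints in different components.
Quito Seoul (6): add — endpoints in different components.
MST edges: Hanoi Oslo, Lagos Lima, Delhi Hanoi, Delhi Seoul, Delhi Tokyo, Lagos Seoul, Riga Tokyo, Quito Seoul; total weight 2+2+3+3+3+4+5+6 = 28.

28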